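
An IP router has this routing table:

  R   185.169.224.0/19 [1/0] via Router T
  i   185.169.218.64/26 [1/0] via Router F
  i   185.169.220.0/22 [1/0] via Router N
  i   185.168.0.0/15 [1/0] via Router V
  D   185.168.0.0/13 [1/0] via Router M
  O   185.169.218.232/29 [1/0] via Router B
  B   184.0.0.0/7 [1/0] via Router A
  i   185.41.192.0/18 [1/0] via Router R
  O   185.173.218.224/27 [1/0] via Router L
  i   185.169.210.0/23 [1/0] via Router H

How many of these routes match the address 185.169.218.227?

3

Prefixes containing 185.169.218.227:
  184.0.0.0/7 (184.0.0.0 - 185.255.255.255)
  185.168.0.0/13 (185.168.0.0 - 185.175.255.255)
  185.168.0.0/15 (185.168.0.0 - 185.169.255.255)
Total matching entries: 3.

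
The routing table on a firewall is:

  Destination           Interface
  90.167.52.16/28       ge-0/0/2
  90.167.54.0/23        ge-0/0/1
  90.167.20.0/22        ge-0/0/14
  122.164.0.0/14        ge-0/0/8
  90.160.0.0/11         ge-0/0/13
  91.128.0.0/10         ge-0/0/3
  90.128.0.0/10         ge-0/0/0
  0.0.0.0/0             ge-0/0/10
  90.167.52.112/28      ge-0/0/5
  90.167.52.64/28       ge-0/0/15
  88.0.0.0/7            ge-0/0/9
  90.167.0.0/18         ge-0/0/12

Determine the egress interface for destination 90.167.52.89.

Routes whose prefix contains 90.167.52.89:
  0.0.0.0/0 (default, matches everything) -> ge-0/0/10
  90.128.0.0/10 (90.128.0.0 - 90.191.255.255) -> ge-0/0/0
  90.160.0.0/11 (90.160.0.0 - 90.191.255.255) -> ge-0/0/13
  90.167.0.0/18 (90.167.0.0 - 90.167.63.255) -> ge-0/0/12
More-specific entries that do NOT match:
  90.167.52.16/28 (90.167.52.16 - 90.167.52.31) does not contain 90.167.52.89
  90.167.52.112/28 (90.167.52.112 - 90.167.52.127) does not contain 90.167.52.89
  90.167.52.64/28 (90.167.52.64 - 90.167.52.79) does not contain 90.167.52.89
  90.167.54.0/23 (90.167.54.0 - 90.167.55.255) does not contain 90.167.52.89
  90.167.20.0/22 (90.167.20.0 - 90.167.23.255) does not contain 90.167.52.89
Longest matching prefix is /18 -> interface ge-0/0/12.

ge-0/0/12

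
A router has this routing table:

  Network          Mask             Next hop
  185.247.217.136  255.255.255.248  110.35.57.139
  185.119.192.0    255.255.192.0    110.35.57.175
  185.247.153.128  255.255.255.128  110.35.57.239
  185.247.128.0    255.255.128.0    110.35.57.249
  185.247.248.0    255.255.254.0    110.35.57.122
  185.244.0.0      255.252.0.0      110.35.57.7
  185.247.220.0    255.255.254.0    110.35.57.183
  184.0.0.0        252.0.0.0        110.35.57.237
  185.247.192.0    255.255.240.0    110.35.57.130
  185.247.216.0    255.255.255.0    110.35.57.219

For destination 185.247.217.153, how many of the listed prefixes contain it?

Prefixes containing 185.247.217.153:
  184.0.0.0/6 (184.0.0.0 - 187.255.255.255)
  185.244.0.0/14 (185.244.0.0 - 185.247.255.255)
  185.247.128.0/17 (185.247.128.0 - 185.247.255.255)
Total matching entries: 3.

3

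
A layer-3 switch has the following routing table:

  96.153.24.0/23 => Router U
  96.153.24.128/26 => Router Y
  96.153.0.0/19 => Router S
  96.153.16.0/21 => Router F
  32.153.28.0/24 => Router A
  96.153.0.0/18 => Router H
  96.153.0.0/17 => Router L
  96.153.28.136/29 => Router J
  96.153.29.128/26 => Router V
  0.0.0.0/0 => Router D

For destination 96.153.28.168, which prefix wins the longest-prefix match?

Entries matching 96.153.28.168:
  0.0.0.0/0 (default, matches everything)
  96.153.0.0/17 (96.153.0.0 - 96.153.127.255)
  96.153.0.0/18 (96.153.0.0 - 96.153.63.255)
  96.153.0.0/19 (96.153.0.0 - 96.153.31.255)
Most specific is 96.153.0.0/19.

96.153.0.0/19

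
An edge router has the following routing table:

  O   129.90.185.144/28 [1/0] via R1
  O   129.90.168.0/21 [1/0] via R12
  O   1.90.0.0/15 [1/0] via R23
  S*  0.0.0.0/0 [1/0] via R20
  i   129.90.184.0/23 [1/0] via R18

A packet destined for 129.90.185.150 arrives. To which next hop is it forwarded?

Routes whose prefix contains 129.90.185.150:
  0.0.0.0/0 (default, matches everything) -> R20
  129.90.184.0/23 (129.90.184.0 - 129.90.185.255) -> R18
  129.90.185.144/28 (129.90.185.144 - 129.90.185.159) -> R1
Longest matching prefix is /28 -> next hop R1.

R1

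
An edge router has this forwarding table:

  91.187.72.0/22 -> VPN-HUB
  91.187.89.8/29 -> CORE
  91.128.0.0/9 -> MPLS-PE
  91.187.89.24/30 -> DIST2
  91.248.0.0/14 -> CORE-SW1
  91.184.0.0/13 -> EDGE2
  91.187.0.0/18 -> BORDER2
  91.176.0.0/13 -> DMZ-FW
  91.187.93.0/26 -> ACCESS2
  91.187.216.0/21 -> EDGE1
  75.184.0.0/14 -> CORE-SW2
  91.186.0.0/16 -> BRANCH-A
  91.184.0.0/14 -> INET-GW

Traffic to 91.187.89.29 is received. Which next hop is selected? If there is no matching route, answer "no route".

INET-GW

Routes whose prefix contains 91.187.89.29:
  91.128.0.0/9 (91.128.0.0 - 91.255.255.255) -> MPLS-PE
  91.184.0.0/13 (91.184.0.0 - 91.191.255.255) -> EDGE2
  91.184.0.0/14 (91.184.0.0 - 91.187.255.255) -> INET-GW
More-specific entries that do NOT match:
  91.187.89.24/30 (91.187.89.24 - 91.187.89.27) does not contain 91.187.89.29
  91.187.89.8/29 (91.187.89.8 - 91.187.89.15) does not contain 91.187.89.29
  91.187.93.0/26 (91.187.93.0 - 91.187.93.63) does not contain 91.187.89.29
  91.187.72.0/22 (91.187.72.0 - 91.187.75.255) does not contain 91.187.89.29
  91.187.216.0/21 (91.187.216.0 - 91.187.223.255) does not contain 91.187.89.29
  91.187.0.0/18 (91.187.0.0 - 91.187.63.255) does not contain 91.187.89.29
  91.186.0.0/16 (91.186.0.0 - 91.186.255.255) does not contain 91.187.89.29
Longest matching prefix is /14 -> next hop INET-GW.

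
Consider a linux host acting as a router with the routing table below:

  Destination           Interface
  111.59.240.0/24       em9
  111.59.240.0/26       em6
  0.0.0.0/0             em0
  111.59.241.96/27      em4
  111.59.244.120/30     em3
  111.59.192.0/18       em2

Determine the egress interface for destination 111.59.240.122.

Routes whose prefix contains 111.59.240.122:
  0.0.0.0/0 (default, matches everything) -> em0
  111.59.192.0/18 (111.59.192.0 - 111.59.255.255) -> em2
  111.59.240.0/24 (111.59.240.0 - 111.59.240.255) -> em9
More-specific entries that do NOT match:
  111.59.244.120/30 (111.59.244.120 - 111.59.244.123) does not contain 111.59.240.122
  111.59.241.96/27 (111.59.241.96 - 111.59.241.127) does not contain 111.59.240.122
  111.59.240.0/26 (111.59.240.0 - 111.59.240.63) does not contain 111.59.240.122
Longest matching prefix is /24 -> interface em9.

em9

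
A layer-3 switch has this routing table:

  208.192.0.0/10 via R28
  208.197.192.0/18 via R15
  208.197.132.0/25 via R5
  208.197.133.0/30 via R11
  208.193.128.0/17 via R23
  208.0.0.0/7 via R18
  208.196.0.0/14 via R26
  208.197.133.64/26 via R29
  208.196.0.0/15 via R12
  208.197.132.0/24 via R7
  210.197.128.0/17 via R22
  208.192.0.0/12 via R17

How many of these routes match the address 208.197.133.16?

Prefixes containing 208.197.133.16:
  208.0.0.0/7 (208.0.0.0 - 209.255.255.255)
  208.192.0.0/10 (208.192.0.0 - 208.255.255.255)
  208.192.0.0/12 (208.192.0.0 - 208.207.255.255)
  208.196.0.0/14 (208.196.0.0 - 208.199.255.255)
  208.196.0.0/15 (208.196.0.0 - 208.197.255.255)
Total matching entries: 5.

5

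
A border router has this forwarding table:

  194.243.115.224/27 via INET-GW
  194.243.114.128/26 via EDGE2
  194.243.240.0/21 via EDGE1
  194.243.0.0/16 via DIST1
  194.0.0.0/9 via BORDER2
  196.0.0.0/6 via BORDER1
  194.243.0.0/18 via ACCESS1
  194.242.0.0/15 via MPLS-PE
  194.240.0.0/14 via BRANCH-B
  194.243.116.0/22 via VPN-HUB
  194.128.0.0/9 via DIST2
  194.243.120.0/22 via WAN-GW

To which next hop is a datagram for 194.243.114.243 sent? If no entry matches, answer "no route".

DIST1

Routes whose prefix contains 194.243.114.243:
  194.128.0.0/9 (194.128.0.0 - 194.255.255.255) -> DIST2
  194.240.0.0/14 (194.240.0.0 - 194.243.255.255) -> BRANCH-B
  194.242.0.0/15 (194.242.0.0 - 194.243.255.255) -> MPLS-PE
  194.243.0.0/16 (194.243.0.0 - 194.243.255.255) -> DIST1
More-specific entries that do NOT match:
  194.243.115.224/27 (194.243.115.224 - 194.243.115.255) does not contain 194.243.114.243
  194.243.114.128/26 (194.243.114.128 - 194.243.114.191) does not contain 194.243.114.243
  194.243.116.0/22 (194.243.116.0 - 194.243.119.255) does not contain 194.243.114.243
  194.243.120.0/22 (194.243.120.0 - 194.243.123.255) does not contain 194.243.114.243
  194.243.240.0/21 (194.243.240.0 - 194.243.247.255) does not contain 194.243.114.243
  194.243.0.0/18 (194.243.0.0 - 194.243.63.255) does not contain 194.243.114.243
Longest matching prefix is /16 -> next hop DIST1.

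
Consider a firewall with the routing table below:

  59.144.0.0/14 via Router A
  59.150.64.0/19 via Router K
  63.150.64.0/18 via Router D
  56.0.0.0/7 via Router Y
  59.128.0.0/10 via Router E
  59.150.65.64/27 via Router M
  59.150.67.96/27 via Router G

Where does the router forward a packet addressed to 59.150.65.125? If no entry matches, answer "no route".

Routes whose prefix contains 59.150.65.125:
  59.128.0.0/10 (59.128.0.0 - 59.191.255.255) -> Router E
  59.150.64.0/19 (59.150.64.0 - 59.150.95.255) -> Router K
More-specific entries that do NOT match:
  59.150.65.64/27 (59.150.65.64 - 59.150.65.95) does not contain 59.150.65.125
  59.150.67.96/27 (59.150.67.96 - 59.150.67.127) does not contain 59.150.65.125
Longest matching prefix is /19 -> next hop Router K.

Router K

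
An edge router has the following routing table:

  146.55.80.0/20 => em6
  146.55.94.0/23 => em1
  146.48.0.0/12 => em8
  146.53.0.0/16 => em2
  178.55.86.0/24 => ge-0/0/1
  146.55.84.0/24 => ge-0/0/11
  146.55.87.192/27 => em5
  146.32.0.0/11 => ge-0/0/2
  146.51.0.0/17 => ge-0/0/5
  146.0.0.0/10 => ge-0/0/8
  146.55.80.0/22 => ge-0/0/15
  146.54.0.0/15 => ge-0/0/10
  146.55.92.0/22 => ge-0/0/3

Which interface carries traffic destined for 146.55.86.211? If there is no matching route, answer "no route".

em6

Routes whose prefix contains 146.55.86.211:
  146.0.0.0/10 (146.0.0.0 - 146.63.255.255) -> ge-0/0/8
  146.32.0.0/11 (146.32.0.0 - 146.63.255.255) -> ge-0/0/2
  146.48.0.0/12 (146.48.0.0 - 146.63.255.255) -> em8
  146.54.0.0/15 (146.54.0.0 - 146.55.255.255) -> ge-0/0/10
  146.55.80.0/20 (146.55.80.0 - 146.55.95.255) -> em6
More-specific entries that do NOT match:
  146.55.87.192/27 (146.55.87.192 - 146.55.87.223) does not contain 146.55.86.211
  178.55.86.0/24 (178.55.86.0 - 178.55.86.255) does not contain 146.55.86.211
  146.55.84.0/24 (146.55.84.0 - 146.55.84.255) does not contain 146.55.86.211
  146.55.94.0/23 (146.55.94.0 - 146.55.95.255) does not contain 146.55.86.211
  146.55.80.0/22 (146.55.80.0 - 146.55.83.255) does not contain 146.55.86.211
  146.55.92.0/22 (146.55.92.0 - 146.55.95.255) does not contain 146.55.86.211
Longest matching prefix is /20 -> interface em6.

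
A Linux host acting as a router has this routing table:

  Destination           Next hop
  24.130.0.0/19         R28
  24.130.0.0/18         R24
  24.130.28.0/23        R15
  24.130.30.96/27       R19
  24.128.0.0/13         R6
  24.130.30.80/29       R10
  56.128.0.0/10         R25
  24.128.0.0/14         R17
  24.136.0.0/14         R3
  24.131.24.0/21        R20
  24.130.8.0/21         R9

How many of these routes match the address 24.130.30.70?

4

Prefixes containing 24.130.30.70:
  24.128.0.0/13 (24.128.0.0 - 24.135.255.255)
  24.128.0.0/14 (24.128.0.0 - 24.131.255.255)
  24.130.0.0/18 (24.130.0.0 - 24.130.63.255)
  24.130.0.0/19 (24.130.0.0 - 24.130.31.255)
Total matching entries: 4.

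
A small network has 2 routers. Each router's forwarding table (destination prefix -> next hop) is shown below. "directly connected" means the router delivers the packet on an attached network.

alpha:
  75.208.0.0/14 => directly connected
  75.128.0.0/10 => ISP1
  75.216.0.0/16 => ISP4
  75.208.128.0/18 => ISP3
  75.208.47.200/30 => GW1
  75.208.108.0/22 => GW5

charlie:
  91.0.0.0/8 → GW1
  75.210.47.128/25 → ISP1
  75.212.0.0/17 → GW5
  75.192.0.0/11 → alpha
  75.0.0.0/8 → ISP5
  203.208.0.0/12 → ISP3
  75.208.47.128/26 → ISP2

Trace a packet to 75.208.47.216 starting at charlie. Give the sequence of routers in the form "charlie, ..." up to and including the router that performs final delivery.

At charlie: longest match for 75.208.47.216 is 75.192.0.0/11 -> alpha
At alpha: longest match for 75.208.47.216 is 75.208.0.0/14 -> directly connected

charlie, alpha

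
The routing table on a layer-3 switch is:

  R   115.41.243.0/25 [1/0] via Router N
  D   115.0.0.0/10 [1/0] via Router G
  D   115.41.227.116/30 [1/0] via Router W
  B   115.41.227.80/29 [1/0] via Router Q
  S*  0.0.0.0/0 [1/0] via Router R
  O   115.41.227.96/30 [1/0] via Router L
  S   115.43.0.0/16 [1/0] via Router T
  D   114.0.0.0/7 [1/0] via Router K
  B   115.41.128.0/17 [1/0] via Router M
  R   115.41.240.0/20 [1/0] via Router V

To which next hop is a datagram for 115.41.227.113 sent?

Routes whose prefix contains 115.41.227.113:
  0.0.0.0/0 (default, matches everything) -> Router R
  114.0.0.0/7 (114.0.0.0 - 115.255.255.255) -> Router K
  115.0.0.0/10 (115.0.0.0 - 115.63.255.255) -> Router G
  115.41.128.0/17 (115.41.128.0 - 115.41.255.255) -> Router M
More-specific entries that do NOT match:
  115.41.227.116/30 (115.41.227.116 - 115.41.227.119) does not contain 115.41.227.113
  115.41.227.96/30 (115.41.227.96 - 115.41.227.99) does not contain 115.41.227.113
  115.41.227.80/29 (115.41.227.80 - 115.41.227.87) does not contain 115.41.227.113
  115.41.243.0/25 (115.41.243.0 - 115.41.243.127) does not contain 115.41.227.113
  115.41.240.0/20 (115.41.240.0 - 115.41.255.255) does not contain 115.41.227.113
Longest matching prefix is /17 -> next hop Router M.

Router M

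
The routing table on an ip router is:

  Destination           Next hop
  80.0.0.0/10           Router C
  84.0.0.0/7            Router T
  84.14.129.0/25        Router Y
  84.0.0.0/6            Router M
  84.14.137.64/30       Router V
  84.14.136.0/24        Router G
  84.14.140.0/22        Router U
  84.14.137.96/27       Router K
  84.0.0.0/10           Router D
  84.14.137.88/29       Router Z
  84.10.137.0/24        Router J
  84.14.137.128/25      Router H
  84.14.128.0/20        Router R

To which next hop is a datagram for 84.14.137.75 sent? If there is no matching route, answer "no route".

Routes whose prefix contains 84.14.137.75:
  84.0.0.0/6 (84.0.0.0 - 87.255.255.255) -> Router M
  84.0.0.0/7 (84.0.0.0 - 85.255.255.255) -> Router T
  84.0.0.0/10 (84.0.0.0 - 84.63.255.255) -> Router D
  84.14.128.0/20 (84.14.128.0 - 84.14.143.255) -> Router R
More-specific entries that do NOT match:
  84.14.137.64/30 (84.14.137.64 - 84.14.137.67) does not contain 84.14.137.75
  84.14.137.88/29 (84.14.137.88 - 84.14.137.95) does not contain 84.14.137.75
  84.14.137.96/27 (84.14.137.96 - 84.14.137.127) does not contain 84.14.137.75
  84.14.129.0/25 (84.14.129.0 - 84.14.129.127) does not contain 84.14.137.75
  84.14.137.128/25 (84.14.137.128 - 84.14.137.255) does not contain 84.14.137.75
  84.14.136.0/24 (84.14.136.0 - 84.14.136.255) does not contain 84.14.137.75
  84.10.137.0/24 (84.10.137.0 - 84.10.137.255) does not contain 84.14.137.75
  84.14.140.0/22 (84.14.140.0 - 84.14.143.255) does not contain 84.14.137.75
Longest matching prefix is /20 -> next hop Router R.

Router R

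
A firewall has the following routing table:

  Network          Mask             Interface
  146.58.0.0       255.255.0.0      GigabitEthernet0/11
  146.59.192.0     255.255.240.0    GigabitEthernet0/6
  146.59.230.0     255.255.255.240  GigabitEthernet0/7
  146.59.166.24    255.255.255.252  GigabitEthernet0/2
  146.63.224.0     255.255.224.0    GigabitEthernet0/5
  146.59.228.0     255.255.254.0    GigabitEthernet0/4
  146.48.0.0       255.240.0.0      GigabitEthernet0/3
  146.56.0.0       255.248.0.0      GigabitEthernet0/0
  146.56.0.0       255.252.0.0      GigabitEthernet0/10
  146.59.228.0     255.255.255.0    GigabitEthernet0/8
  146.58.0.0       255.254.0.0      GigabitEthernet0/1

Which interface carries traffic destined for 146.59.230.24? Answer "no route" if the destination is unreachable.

Routes whose prefix contains 146.59.230.24:
  146.48.0.0/12 (146.48.0.0 - 146.63.255.255) -> GigabitEthernet0/3
  146.56.0.0/13 (146.56.0.0 - 146.63.255.255) -> GigabitEthernet0/0
  146.56.0.0/14 (146.56.0.0 - 146.59.255.255) -> GigabitEthernet0/10
  146.58.0.0/15 (146.58.0.0 - 146.59.255.255) -> GigabitEthernet0/1
More-specific entries that do NOT match:
  146.59.166.24/30 (146.59.166.24 - 146.59.166.27) does not contain 146.59.230.24
  146.59.230.0/28 (146.59.230.0 - 146.59.230.15) does not contain 146.59.230.24
  146.59.228.0/24 (146.59.228.0 - 146.59.228.255) does not contain 146.59.230.24
  146.59.228.0/23 (146.59.228.0 - 146.59.229.255) does not contain 146.59.230.24
  146.59.192.0/20 (146.59.192.0 - 146.59.207.255) does not contain 146.59.230.24
  146.63.224.0/19 (146.63.224.0 - 146.63.255.255) does not contain 146.59.230.24
  146.58.0.0/16 (146.58.0.0 - 146.58.255.255) does not contain 146.59.230.24
Longest matching prefix is /15 -> interface GigabitEthernet0/1.

GigabitEthernet0/1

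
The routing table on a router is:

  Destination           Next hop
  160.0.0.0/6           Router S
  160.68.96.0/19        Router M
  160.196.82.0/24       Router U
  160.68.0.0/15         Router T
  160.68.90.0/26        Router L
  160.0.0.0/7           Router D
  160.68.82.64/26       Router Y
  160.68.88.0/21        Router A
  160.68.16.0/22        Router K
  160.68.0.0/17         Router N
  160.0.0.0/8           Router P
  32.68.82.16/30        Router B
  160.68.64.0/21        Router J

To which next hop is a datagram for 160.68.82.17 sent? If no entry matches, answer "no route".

Routes whose prefix contains 160.68.82.17:
  160.0.0.0/6 (160.0.0.0 - 163.255.255.255) -> Router S
  160.0.0.0/7 (160.0.0.0 - 161.255.255.255) -> Router D
  160.0.0.0/8 (160.0.0.0 - 160.255.255.255) -> Router P
  160.68.0.0/15 (160.68.0.0 - 160.69.255.255) -> Router T
  160.68.0.0/17 (160.68.0.0 - 160.68.127.255) -> Router N
More-specific entries that do NOT match:
  32.68.82.16/30 (32.68.82.16 - 32.68.82.19) does not contain 160.68.82.17
  160.68.90.0/26 (160.68.90.0 - 160.68.90.63) does not contain 160.68.82.17
  160.68.82.64/26 (160.68.82.64 - 160.68.82.127) does not contain 160.68.82.17
  160.196.82.0/24 (160.196.82.0 - 160.196.82.255) does not contain 160.68.82.17
  160.68.16.0/22 (160.68.16.0 - 160.68.19.255) does not contain 160.68.82.17
  160.68.88.0/21 (160.68.88.0 - 160.68.95.255) does not contain 160.68.82.17
  160.68.64.0/21 (160.68.64.0 - 160.68.71.255) does not contain 160.68.82.17
  160.68.96.0/19 (160.68.96.0 - 160.68.127.255) does not contain 160.68.82.17
Longest matching prefix is /17 -> next hop Router N.

Router N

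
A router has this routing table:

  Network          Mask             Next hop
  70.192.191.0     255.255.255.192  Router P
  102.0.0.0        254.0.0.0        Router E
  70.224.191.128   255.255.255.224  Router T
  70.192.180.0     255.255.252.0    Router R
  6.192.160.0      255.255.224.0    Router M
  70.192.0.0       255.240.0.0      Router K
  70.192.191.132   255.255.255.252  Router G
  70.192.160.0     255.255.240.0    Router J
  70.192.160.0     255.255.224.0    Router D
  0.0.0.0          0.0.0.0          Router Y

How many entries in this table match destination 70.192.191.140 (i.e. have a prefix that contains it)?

Prefixes containing 70.192.191.140:
  0.0.0.0/0 (default, matches everything)
  70.192.0.0/12 (70.192.0.0 - 70.207.255.255)
  70.192.160.0/19 (70.192.160.0 - 70.192.191.255)
Total matching entries: 3.

3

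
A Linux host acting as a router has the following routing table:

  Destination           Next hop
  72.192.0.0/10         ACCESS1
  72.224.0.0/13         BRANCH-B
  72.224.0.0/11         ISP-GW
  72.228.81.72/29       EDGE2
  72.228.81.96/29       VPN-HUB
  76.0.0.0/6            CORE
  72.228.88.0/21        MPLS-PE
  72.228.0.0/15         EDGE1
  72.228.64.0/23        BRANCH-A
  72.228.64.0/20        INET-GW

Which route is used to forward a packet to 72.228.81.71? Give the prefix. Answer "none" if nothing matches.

72.228.0.0/15

Entries matching 72.228.81.71:
  72.192.0.0/10 (72.192.0.0 - 72.255.255.255)
  72.224.0.0/11 (72.224.0.0 - 72.255.255.255)
  72.224.0.0/13 (72.224.0.0 - 72.231.255.255)
  72.228.0.0/15 (72.228.0.0 - 72.229.255.255)
Most specific is 72.228.0.0/15.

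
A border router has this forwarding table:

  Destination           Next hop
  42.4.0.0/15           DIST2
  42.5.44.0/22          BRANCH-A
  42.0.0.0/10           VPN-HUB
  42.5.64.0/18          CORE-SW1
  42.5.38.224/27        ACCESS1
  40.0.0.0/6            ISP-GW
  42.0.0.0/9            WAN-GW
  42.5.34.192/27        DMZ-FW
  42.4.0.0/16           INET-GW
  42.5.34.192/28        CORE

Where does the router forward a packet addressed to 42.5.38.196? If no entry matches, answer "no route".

DIST2

Routes whose prefix contains 42.5.38.196:
  40.0.0.0/6 (40.0.0.0 - 43.255.255.255) -> ISP-GW
  42.0.0.0/9 (42.0.0.0 - 42.127.255.255) -> WAN-GW
  42.0.0.0/10 (42.0.0.0 - 42.63.255.255) -> VPN-HUB
  42.4.0.0/15 (42.4.0.0 - 42.5.255.255) -> DIST2
More-specific entries that do NOT match:
  42.5.34.192/28 (42.5.34.192 - 42.5.34.207) does not contain 42.5.38.196
  42.5.38.224/27 (42.5.38.224 - 42.5.38.255) does not contain 42.5.38.196
  42.5.34.192/27 (42.5.34.192 - 42.5.34.223) does not contain 42.5.38.196
  42.5.44.0/22 (42.5.44.0 - 42.5.47.255) does not contain 42.5.38.196
  42.5.64.0/18 (42.5.64.0 - 42.5.127.255) does not contain 42.5.38.196
  42.4.0.0/16 (42.4.0.0 - 42.4.255.255) does not contain 42.5.38.196
Longest matching prefix is /15 -> next hop DIST2.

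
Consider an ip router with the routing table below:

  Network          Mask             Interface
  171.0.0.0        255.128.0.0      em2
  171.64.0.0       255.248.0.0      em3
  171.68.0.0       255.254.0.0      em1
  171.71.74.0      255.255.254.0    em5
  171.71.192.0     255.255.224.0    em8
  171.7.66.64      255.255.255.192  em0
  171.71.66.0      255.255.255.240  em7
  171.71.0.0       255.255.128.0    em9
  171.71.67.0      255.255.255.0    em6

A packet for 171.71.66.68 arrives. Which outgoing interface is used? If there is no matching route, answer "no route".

Routes whose prefix contains 171.71.66.68:
  171.0.0.0/9 (171.0.0.0 - 171.127.255.255) -> em2
  171.64.0.0/13 (171.64.0.0 - 171.71.255.255) -> em3
  171.71.0.0/17 (171.71.0.0 - 171.71.127.255) -> em9
More-specific entries that do NOT match:
  171.71.66.0/28 (171.71.66.0 - 171.71.66.15) does not contain 171.71.66.68
  171.7.66.64/26 (171.7.66.64 - 171.7.66.127) does not contain 171.71.66.68
  171.71.67.0/24 (171.71.67.0 - 171.71.67.255) does not contain 171.71.66.68
  171.71.74.0/23 (171.71.74.0 - 171.71.75.255) does not contain 171.71.66.68
  171.71.192.0/19 (171.71.192.0 - 171.71.223.255) does not contain 171.71.66.68
Longest matching prefix is /17 -> interface em9.

em9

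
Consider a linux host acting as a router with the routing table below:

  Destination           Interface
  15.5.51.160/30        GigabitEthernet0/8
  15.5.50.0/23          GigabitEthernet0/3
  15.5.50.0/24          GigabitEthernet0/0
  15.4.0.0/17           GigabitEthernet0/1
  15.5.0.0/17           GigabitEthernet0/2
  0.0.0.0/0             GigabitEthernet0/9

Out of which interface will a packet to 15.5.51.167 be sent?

Routes whose prefix contains 15.5.51.167:
  0.0.0.0/0 (default, matches everything) -> GigabitEthernet0/9
  15.5.0.0/17 (15.5.0.0 - 15.5.127.255) -> GigabitEthernet0/2
  15.5.50.0/23 (15.5.50.0 - 15.5.51.255) -> GigabitEthernet0/3
More-specific entries that do NOT match:
  15.5.51.160/30 (15.5.51.160 - 15.5.51.163) does not contain 15.5.51.167
  15.5.50.0/24 (15.5.50.0 - 15.5.50.255) does not contain 15.5.51.167
Longest matching prefix is /23 -> interface GigabitEthernet0/3.

GigabitEthernet0/3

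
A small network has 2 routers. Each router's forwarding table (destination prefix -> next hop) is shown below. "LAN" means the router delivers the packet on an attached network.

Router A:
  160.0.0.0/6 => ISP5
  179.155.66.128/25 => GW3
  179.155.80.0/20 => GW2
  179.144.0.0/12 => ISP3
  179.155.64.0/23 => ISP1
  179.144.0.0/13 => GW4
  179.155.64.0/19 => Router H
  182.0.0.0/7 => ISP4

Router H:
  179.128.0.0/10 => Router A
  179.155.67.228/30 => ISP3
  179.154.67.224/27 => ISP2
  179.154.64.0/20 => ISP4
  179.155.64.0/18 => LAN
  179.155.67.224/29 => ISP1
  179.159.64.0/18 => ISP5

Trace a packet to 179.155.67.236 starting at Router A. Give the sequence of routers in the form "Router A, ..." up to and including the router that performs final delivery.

Router A, Router H

At Router A: longest match for 179.155.67.236 is 179.155.64.0/19 -> Router H
At Router H: longest match for 179.155.67.236 is 179.155.64.0/18 -> LAN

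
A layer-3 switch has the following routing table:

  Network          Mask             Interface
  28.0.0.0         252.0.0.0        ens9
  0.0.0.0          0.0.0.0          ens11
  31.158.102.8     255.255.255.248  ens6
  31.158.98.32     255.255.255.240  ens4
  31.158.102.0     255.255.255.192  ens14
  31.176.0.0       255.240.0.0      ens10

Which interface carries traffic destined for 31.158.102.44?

Routes whose prefix contains 31.158.102.44:
  0.0.0.0/0 (default, matches everything) -> ens11
  28.0.0.0/6 (28.0.0.0 - 31.255.255.255) -> ens9
  31.158.102.0/26 (31.158.102.0 - 31.158.102.63) -> ens14
More-specific entries that do NOT match:
  31.158.102.8/29 (31.158.102.8 - 31.158.102.15) does not contain 31.158.102.44
  31.158.98.32/28 (31.158.98.32 - 31.158.98.47) does not contain 31.158.102.44
Longest matching prefix is /26 -> interface ens14.

ens14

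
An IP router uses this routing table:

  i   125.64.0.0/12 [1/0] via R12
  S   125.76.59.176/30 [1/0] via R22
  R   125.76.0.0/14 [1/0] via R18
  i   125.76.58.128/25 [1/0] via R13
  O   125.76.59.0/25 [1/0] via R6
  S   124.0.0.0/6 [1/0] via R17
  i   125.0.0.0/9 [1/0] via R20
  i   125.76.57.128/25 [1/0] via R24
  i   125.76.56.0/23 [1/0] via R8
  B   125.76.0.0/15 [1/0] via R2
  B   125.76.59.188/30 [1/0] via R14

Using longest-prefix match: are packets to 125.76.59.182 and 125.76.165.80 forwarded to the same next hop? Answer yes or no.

125.76.59.182: longest match 125.76.0.0/15 -> R2
125.76.165.80: longest match 125.76.0.0/15 -> R2

yes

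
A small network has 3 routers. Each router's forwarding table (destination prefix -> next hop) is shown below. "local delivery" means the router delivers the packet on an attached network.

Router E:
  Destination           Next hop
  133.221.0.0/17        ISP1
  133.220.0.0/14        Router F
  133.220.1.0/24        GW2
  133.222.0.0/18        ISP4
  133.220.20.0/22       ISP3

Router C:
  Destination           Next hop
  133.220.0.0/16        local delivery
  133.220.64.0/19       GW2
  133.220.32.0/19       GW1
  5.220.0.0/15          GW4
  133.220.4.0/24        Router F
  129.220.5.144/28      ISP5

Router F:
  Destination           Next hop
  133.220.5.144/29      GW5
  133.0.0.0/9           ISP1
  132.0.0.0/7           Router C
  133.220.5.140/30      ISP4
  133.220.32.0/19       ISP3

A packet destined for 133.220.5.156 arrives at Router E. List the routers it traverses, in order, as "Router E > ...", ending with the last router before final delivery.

Router E > Router F > Router C

At Router E: longest match for 133.220.5.156 is 133.220.0.0/14 -> Router F
At Router F: longest match for 133.220.5.156 is 132.0.0.0/7 -> Router C
At Router C: longest match for 133.220.5.156 is 133.220.0.0/16 -> local delivery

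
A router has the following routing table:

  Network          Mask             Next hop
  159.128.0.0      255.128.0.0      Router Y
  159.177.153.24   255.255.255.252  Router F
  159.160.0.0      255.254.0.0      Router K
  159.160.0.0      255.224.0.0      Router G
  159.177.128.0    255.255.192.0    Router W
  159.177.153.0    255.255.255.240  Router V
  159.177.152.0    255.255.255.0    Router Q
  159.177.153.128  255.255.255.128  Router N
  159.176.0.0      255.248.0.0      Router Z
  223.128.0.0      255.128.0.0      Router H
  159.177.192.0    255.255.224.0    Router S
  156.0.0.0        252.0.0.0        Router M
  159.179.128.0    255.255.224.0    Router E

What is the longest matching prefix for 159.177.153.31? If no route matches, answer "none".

159.177.128.0/18

Entries matching 159.177.153.31:
  156.0.0.0/6 (156.0.0.0 - 159.255.255.255)
  159.128.0.0/9 (159.128.0.0 - 159.255.255.255)
  159.160.0.0/11 (159.160.0.0 - 159.191.255.255)
  159.176.0.0/13 (159.176.0.0 - 159.183.255.255)
  159.177.128.0/18 (159.177.128.0 - 159.177.191.255)
Most specific is 159.177.128.0/18.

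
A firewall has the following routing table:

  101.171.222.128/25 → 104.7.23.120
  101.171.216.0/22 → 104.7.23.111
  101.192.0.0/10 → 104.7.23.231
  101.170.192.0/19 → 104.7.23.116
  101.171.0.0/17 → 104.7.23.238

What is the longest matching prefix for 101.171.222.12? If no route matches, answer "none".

101.171.222.12 is outside every listed prefix and there is no default route.

none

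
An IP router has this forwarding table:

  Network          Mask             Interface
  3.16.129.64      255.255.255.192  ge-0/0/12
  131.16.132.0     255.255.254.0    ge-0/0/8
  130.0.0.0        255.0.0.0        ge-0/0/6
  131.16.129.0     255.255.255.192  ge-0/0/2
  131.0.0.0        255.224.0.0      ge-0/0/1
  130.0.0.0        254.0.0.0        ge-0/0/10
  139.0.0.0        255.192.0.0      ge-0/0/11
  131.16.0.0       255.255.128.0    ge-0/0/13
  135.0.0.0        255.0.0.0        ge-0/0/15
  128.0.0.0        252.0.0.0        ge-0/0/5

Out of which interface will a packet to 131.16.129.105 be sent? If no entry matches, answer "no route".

ge-0/0/1

Routes whose prefix contains 131.16.129.105:
  128.0.0.0/6 (128.0.0.0 - 131.255.255.255) -> ge-0/0/5
  130.0.0.0/7 (130.0.0.0 - 131.255.255.255) -> ge-0/0/10
  131.0.0.0/11 (131.0.0.0 - 131.31.255.255) -> ge-0/0/1
More-specific entries that do NOT match:
  3.16.129.64/26 (3.16.129.64 - 3.16.129.127) does not contain 131.16.129.105
  131.16.129.0/26 (131.16.129.0 - 131.16.129.63) does not contain 131.16.129.105
  131.16.132.0/23 (131.16.132.0 - 131.16.133.255) does not contain 131.16.129.105
  131.16.0.0/17 (131.16.0.0 - 131.16.127.255) does not contain 131.16.129.105
Longest matching prefix is /11 -> interface ge-0/0/1.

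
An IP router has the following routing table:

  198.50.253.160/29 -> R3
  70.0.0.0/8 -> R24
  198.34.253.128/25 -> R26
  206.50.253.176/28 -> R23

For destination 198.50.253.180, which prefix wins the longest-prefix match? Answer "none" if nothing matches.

198.50.253.180 is outside every listed prefix and there is no default route.

none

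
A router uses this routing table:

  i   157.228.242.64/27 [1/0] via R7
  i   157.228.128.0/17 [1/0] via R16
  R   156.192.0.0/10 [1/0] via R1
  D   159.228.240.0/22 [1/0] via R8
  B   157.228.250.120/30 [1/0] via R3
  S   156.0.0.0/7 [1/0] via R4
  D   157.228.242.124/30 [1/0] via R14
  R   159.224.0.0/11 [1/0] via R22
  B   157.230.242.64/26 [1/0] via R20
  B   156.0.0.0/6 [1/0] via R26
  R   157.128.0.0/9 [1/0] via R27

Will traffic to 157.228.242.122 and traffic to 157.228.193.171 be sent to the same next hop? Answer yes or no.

yes

157.228.242.122: longest match 157.228.128.0/17 -> R16
157.228.193.171: longest match 157.228.128.0/17 -> R16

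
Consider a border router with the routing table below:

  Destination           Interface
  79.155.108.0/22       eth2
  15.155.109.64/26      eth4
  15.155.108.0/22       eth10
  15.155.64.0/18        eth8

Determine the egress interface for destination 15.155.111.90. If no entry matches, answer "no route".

Routes whose prefix contains 15.155.111.90:
  15.155.64.0/18 (15.155.64.0 - 15.155.127.255) -> eth8
  15.155.108.0/22 (15.155.108.0 - 15.155.111.255) -> eth10
More-specific entries that do NOT match:
  15.155.109.64/26 (15.155.109.64 - 15.155.109.127) does not contain 15.155.111.90
Longest matching prefix is /22 -> interface eth10.

eth10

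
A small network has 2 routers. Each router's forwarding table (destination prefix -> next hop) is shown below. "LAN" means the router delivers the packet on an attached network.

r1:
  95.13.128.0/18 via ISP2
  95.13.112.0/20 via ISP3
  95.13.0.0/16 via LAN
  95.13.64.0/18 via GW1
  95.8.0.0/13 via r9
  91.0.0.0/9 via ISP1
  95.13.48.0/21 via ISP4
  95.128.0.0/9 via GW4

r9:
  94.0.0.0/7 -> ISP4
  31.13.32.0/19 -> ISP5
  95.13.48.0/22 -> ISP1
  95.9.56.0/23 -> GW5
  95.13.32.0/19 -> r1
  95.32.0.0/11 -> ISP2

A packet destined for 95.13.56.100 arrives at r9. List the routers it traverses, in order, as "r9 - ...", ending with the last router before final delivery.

At r9: longest match for 95.13.56.100 is 95.13.32.0/19 -> r1
At r1: longest match for 95.13.56.100 is 95.13.0.0/16 -> LAN

r9 - r1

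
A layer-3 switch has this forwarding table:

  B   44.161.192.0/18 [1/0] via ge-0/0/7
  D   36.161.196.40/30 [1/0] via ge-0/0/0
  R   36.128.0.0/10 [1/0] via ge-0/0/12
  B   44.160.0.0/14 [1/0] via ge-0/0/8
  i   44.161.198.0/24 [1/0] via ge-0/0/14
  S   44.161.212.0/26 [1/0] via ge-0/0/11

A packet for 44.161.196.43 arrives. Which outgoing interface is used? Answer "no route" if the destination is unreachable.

Routes whose prefix contains 44.161.196.43:
  44.160.0.0/14 (44.160.0.0 - 44.163.255.255) -> ge-0/0/8
  44.161.192.0/18 (44.161.192.0 - 44.161.255.255) -> ge-0/0/7
More-specific entries that do NOT match:
  36.161.196.40/30 (36.161.196.40 - 36.161.196.43) does not contain 44.161.196.43
  44.161.212.0/26 (44.161.212.0 - 44.161.212.63) does not contain 44.161.196.43
  44.161.198.0/24 (44.161.198.0 - 44.161.198.255) does not contain 44.161.196.43
Longest matching prefix is /18 -> interface ge-0/0/7.

ge-0/0/7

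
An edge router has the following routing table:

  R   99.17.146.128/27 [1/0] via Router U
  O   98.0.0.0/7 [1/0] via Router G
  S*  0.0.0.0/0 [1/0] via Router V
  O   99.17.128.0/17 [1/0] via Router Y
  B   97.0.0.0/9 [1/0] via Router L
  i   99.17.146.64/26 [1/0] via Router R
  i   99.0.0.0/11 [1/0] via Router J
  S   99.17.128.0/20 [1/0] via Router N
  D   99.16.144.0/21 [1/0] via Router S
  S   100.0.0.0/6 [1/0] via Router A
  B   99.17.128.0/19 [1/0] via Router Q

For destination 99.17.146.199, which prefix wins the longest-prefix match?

99.17.128.0/19

Entries matching 99.17.146.199:
  0.0.0.0/0 (default, matches everything)
  98.0.0.0/7 (98.0.0.0 - 99.255.255.255)
  99.0.0.0/11 (99.0.0.0 - 99.31.255.255)
  99.17.128.0/17 (99.17.128.0 - 99.17.255.255)
  99.17.128.0/19 (99.17.128.0 - 99.17.159.255)
Most specific is 99.17.128.0/19.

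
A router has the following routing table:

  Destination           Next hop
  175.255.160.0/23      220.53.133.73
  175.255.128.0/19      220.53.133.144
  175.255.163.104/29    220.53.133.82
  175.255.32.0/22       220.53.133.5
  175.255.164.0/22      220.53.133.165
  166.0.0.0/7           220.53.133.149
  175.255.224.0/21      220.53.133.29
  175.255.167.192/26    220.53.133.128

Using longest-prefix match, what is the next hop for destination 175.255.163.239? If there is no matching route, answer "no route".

No entry's prefix contains 175.255.163.239; there is no default route.

no route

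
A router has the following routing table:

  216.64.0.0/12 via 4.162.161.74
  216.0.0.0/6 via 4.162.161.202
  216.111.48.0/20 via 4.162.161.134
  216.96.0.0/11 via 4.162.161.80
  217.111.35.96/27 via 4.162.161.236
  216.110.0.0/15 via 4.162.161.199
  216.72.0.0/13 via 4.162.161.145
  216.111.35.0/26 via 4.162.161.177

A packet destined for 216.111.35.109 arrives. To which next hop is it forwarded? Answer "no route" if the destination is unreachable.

4.162.161.199

Routes whose prefix contains 216.111.35.109:
  216.0.0.0/6 (216.0.0.0 - 219.255.255.255) -> 4.162.161.202
  216.96.0.0/11 (216.96.0.0 - 216.127.255.255) -> 4.162.161.80
  216.110.0.0/15 (216.110.0.0 - 216.111.255.255) -> 4.162.161.199
More-specific entries that do NOT match:
  217.111.35.96/27 (217.111.35.96 - 217.111.35.127) does not contain 216.111.35.109
  216.111.35.0/26 (216.111.35.0 - 216.111.35.63) does not contain 216.111.35.109
  216.111.48.0/20 (216.111.48.0 - 216.111.63.255) does not contain 216.111.35.109
Longest matching prefix is /15 -> next hop 4.162.161.199.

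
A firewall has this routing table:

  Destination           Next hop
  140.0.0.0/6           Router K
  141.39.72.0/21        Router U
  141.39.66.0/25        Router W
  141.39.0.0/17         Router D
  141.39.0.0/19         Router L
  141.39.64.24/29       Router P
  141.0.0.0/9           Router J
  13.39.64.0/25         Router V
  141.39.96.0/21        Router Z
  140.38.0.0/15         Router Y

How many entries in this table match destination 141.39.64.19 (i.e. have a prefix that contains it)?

Prefixes containing 141.39.64.19:
  140.0.0.0/6 (140.0.0.0 - 143.255.255.255)
  141.0.0.0/9 (141.0.0.0 - 141.127.255.255)
  141.39.0.0/17 (141.39.0.0 - 141.39.127.255)
Total matching entries: 3.

3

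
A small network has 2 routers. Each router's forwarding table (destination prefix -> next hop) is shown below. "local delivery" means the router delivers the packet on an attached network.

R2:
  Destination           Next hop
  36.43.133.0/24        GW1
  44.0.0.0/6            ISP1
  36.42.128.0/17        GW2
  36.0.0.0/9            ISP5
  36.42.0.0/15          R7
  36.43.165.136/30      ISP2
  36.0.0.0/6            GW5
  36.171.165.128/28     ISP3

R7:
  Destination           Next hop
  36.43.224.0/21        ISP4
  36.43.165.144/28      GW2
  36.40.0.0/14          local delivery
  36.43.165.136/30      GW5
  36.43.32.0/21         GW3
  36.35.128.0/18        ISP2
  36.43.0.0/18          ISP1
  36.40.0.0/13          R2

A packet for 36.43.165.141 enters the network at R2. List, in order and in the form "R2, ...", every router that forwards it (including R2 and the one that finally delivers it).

R2, R7

At R2: longest match for 36.43.165.141 is 36.42.0.0/15 -> R7
At R7: longest match for 36.43.165.141 is 36.40.0.0/14 -> local delivery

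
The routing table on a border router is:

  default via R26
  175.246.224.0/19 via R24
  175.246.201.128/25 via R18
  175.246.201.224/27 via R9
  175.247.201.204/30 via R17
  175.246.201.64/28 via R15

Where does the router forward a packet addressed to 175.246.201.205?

Routes whose prefix contains 175.246.201.205:
  0.0.0.0/0 (default, matches everything) -> R26
  175.246.201.128/25 (175.246.201.128 - 175.246.201.255) -> R18
More-specific entries that do NOT match:
  175.247.201.204/30 (175.247.201.204 - 175.247.201.207) does not contain 175.246.201.205
  175.246.201.64/28 (175.246.201.64 - 175.246.201.79) does not contain 175.246.201.205
  175.246.201.224/27 (175.246.201.224 - 175.246.201.255) does not contain 175.246.201.205
Longest matching prefix is /25 -> next hop R18.

R18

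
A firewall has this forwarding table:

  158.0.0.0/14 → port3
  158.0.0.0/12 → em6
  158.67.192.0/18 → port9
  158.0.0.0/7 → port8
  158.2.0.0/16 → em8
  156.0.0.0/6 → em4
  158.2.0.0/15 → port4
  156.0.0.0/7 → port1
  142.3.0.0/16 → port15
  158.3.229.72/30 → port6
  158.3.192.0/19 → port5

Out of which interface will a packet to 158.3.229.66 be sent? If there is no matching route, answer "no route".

port4

Routes whose prefix contains 158.3.229.66:
  156.0.0.0/6 (156.0.0.0 - 159.255.255.255) -> em4
  158.0.0.0/7 (158.0.0.0 - 159.255.255.255) -> port8
  158.0.0.0/12 (158.0.0.0 - 158.15.255.255) -> em6
  158.0.0.0/14 (158.0.0.0 - 158.3.255.255) -> port3
  158.2.0.0/15 (158.2.0.0 - 158.3.255.255) -> port4
More-specific entries that do NOT match:
  158.3.229.72/30 (158.3.229.72 - 158.3.229.75) does not contain 158.3.229.66
  158.3.192.0/19 (158.3.192.0 - 158.3.223.255) does not contain 158.3.229.66
  158.67.192.0/18 (158.67.192.0 - 158.67.255.255) does not contain 158.3.229.66
  158.2.0.0/16 (158.2.0.0 - 158.2.255.255) does not contain 158.3.229.66
  142.3.0.0/16 (142.3.0.0 - 142.3.255.255) does not contain 158.3.229.66
Longest matching prefix is /15 -> interface port4.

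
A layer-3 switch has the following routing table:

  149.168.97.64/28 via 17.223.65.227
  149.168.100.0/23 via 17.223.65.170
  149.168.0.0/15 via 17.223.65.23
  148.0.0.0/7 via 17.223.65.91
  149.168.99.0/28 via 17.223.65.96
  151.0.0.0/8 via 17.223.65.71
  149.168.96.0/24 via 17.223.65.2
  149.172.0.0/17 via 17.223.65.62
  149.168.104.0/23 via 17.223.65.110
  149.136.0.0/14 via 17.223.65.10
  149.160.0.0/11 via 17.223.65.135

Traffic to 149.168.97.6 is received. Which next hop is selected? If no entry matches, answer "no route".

Routes whose prefix contains 149.168.97.6:
  148.0.0.0/7 (148.0.0.0 - 149.255.255.255) -> 17.223.65.91
  149.160.0.0/11 (149.160.0.0 - 149.191.255.255) -> 17.223.65.135
  149.168.0.0/15 (149.168.0.0 - 149.169.255.255) -> 17.223.65.23
More-specific entries that do NOT match:
  149.168.97.64/28 (149.168.97.64 - 149.168.97.79) does not contain 149.168.97.6
  149.168.99.0/28 (149.168.99.0 - 149.168.99.15) does not contain 149.168.97.6
  149.168.96.0/24 (149.168.96.0 - 149.168.96.255) does not contain 149.168.97.6
  149.168.100.0/23 (149.168.100.0 - 149.168.101.255) does not contain 149.168.97.6
  149.168.104.0/23 (149.168.104.0 - 149.168.105.255) does not contain 149.168.97.6
  149.172.0.0/17 (149.172.0.0 - 149.172.127.255) does not contain 149.168.97.6
Longest matching prefix is /15 -> next hop 17.223.65.23.

17.223.65.23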